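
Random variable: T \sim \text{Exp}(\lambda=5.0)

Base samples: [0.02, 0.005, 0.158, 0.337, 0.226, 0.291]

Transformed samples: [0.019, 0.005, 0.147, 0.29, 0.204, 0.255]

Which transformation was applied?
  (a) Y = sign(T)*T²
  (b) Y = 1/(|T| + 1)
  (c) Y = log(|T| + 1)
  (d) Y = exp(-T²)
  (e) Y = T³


Checking option (c) Y = log(|T| + 1):
  T = 0.02 -> Y = 0.019 ✓
  T = 0.005 -> Y = 0.005 ✓
  T = 0.158 -> Y = 0.147 ✓
All samples match this transformation.

(c) log(|T| + 1)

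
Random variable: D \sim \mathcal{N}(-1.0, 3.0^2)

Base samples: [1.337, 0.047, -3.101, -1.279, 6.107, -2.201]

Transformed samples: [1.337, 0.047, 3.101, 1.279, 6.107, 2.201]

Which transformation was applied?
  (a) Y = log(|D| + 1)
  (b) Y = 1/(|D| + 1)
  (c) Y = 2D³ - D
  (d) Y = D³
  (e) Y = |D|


Checking option (e) Y = |D|:
  D = 1.337 -> Y = 1.337 ✓
  D = 0.047 -> Y = 0.047 ✓
  D = -3.101 -> Y = 3.101 ✓
All samples match this transformation.

(e) |D|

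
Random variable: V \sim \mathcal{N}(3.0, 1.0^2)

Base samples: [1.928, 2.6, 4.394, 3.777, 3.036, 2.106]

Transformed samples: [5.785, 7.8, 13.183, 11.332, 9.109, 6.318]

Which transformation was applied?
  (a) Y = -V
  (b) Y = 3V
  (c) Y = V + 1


Checking option (b) Y = 3V:
  V = 1.928 -> Y = 5.785 ✓
  V = 2.6 -> Y = 7.8 ✓
  V = 4.394 -> Y = 13.183 ✓
All samples match this transformation.

(b) 3V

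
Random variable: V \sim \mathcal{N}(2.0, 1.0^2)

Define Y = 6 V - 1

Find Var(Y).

For Y = aV + b: Var(Y) = a² * Var(V)
Var(V) = 1.0^2 = 1
Var(Y) = 6² * 1 = 36 * 1 = 36

36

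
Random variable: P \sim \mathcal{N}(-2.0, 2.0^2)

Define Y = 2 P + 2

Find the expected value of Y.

For Y = 2P + 2:
E[Y] = 2 * E[P] + 2
E[P] = -2.0 = -2
E[Y] = 2 * (-2) + 2 = -2

-2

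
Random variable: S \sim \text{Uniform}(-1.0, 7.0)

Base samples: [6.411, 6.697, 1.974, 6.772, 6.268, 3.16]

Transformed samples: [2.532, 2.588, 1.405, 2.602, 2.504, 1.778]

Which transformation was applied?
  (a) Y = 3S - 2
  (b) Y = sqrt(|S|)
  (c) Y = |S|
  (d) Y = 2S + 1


Checking option (b) Y = sqrt(|S|):
  S = 6.411 -> Y = 2.532 ✓
  S = 6.697 -> Y = 2.588 ✓
  S = 1.974 -> Y = 1.405 ✓
All samples match this transformation.

(b) sqrt(|S|)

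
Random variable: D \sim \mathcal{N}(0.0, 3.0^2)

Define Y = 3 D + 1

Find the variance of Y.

For Y = aD + b: Var(Y) = a² * Var(D)
Var(D) = 3.0^2 = 9
Var(Y) = 3² * 9 = 9 * 9 = 81

81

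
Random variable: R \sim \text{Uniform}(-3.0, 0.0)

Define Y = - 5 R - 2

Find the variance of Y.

For Y = aR + b: Var(Y) = a² * Var(R)
Var(R) = (0 + 3)^2/12 = 0.75
Var(Y) = (-5)² * 0.75 = 25 * 0.75 = 18.75

18.75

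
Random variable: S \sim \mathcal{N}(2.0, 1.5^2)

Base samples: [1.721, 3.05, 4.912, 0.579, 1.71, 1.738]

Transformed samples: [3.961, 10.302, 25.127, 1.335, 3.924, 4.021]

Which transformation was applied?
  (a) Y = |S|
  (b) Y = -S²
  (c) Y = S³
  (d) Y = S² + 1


Checking option (d) Y = S² + 1:
  S = 1.721 -> Y = 3.961 ✓
  S = 3.05 -> Y = 10.302 ✓
  S = 4.912 -> Y = 25.127 ✓
All samples match this transformation.

(d) S² + 1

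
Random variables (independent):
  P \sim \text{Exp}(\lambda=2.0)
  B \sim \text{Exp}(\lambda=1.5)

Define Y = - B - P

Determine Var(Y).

For independent RVs: Var(aX + bY) = a²Var(X) + b²Var(Y)
Var(P) = 0.25
Var(B) = 0.44444444
Var(Y) = (-1)²*0.25 + (-1)²*0.44444444
= 1*0.25 + 1*0.44444444 = 0.69444444

0.69444444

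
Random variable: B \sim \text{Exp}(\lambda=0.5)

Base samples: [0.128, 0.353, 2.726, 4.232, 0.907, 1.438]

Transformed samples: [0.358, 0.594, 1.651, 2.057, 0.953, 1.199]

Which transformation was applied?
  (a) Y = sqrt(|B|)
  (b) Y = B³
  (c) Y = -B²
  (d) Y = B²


Checking option (a) Y = sqrt(|B|):
  B = 0.128 -> Y = 0.358 ✓
  B = 0.353 -> Y = 0.594 ✓
  B = 2.726 -> Y = 1.651 ✓
All samples match this transformation.

(a) sqrt(|B|)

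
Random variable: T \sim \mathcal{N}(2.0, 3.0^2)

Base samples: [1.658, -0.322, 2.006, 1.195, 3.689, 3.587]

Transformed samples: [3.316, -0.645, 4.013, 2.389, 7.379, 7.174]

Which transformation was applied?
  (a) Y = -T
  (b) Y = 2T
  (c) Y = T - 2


Checking option (b) Y = 2T:
  T = 1.658 -> Y = 3.316 ✓
  T = -0.322 -> Y = -0.645 ✓
  T = 2.006 -> Y = 4.013 ✓
All samples match this transformation.

(b) 2T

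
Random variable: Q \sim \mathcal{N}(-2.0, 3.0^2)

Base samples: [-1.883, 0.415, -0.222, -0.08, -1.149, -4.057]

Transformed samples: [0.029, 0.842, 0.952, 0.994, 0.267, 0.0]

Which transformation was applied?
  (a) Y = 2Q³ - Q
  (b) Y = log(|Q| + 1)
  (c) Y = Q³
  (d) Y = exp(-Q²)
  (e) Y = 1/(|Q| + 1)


Checking option (d) Y = exp(-Q²):
  Q = -1.883 -> Y = 0.029 ✓
  Q = 0.415 -> Y = 0.842 ✓
  Q = -0.222 -> Y = 0.952 ✓
All samples match this transformation.

(d) exp(-Q²)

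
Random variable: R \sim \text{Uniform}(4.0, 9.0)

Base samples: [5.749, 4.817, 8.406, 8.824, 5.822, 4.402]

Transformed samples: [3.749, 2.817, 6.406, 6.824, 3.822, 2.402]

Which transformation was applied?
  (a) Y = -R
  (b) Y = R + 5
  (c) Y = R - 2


Checking option (c) Y = R - 2:
  R = 5.749 -> Y = 3.749 ✓
  R = 4.817 -> Y = 2.817 ✓
  R = 8.406 -> Y = 6.406 ✓
All samples match this transformation.

(c) R - 2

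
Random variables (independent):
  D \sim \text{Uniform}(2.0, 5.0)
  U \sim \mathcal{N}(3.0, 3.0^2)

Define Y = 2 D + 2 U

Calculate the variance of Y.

For independent RVs: Var(aX + bY) = a²Var(X) + b²Var(Y)
Var(D) = 0.75
Var(U) = 9
Var(Y) = 2²*0.75 + 2²*9
= 4*0.75 + 4*9 = 39

39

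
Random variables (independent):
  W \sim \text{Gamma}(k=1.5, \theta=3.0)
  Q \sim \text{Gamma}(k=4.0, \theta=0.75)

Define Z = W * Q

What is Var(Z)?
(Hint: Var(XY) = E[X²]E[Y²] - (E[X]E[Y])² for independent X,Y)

Var(XY) = E[X²]E[Y²] - (E[X]E[Y])²
E[W] = 4.5, Var(W) = 13.5
E[Q] = 3, Var(Q) = 2.25
E[W²] = 13.5 + 4.5² = 33.75
E[Q²] = 2.25 + 3² = 11.25
Var(Z) = 33.75*11.25 - (4.5*3)²
= 379.6875 - 182.25 = 197.4375

197.4375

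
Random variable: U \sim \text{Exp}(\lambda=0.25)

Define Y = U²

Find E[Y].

E[U²] = Var(U) + (E[U])² = 16 + 16 = 32

32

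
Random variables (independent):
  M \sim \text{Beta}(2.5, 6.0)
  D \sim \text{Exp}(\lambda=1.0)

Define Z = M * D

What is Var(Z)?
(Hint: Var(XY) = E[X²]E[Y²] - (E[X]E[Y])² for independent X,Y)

Var(XY) = E[X²]E[Y²] - (E[X]E[Y])²
E[M] = 0.29411765, Var(M) = 0.021853943
E[D] = 1, Var(D) = 1
E[M²] = 0.021853943 + 0.29411765² = 0.10835913
E[D²] = 1 + 1² = 2
Var(Z) = 0.10835913*2 - (0.29411765*1)²
= 0.21671827 - 0.08650519 = 0.13021308

0.13021308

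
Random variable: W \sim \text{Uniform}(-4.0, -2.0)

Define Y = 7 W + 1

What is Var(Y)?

For Y = aW + b: Var(Y) = a² * Var(W)
Var(W) = (-2 + 4)^2/12 = 0.33333333
Var(Y) = 7² * 0.33333333 = 49 * 0.33333333 = 16.333333

16.333333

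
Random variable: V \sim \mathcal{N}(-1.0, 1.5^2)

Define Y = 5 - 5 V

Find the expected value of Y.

For Y = -5V + 5:
E[Y] = -5 * E[V] + 5
E[V] = -1.0 = -1
E[Y] = -5 * (-1) + 5 = 10

10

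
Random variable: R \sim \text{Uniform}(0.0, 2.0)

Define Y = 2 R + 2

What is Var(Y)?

For Y = aR + b: Var(Y) = a² * Var(R)
Var(R) = (2 - 0)^2/12 = 0.33333333
Var(Y) = 2² * 0.33333333 = 4 * 0.33333333 = 1.3333333

1.3333333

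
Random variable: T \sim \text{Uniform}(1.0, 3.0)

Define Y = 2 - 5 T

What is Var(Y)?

For Y = aT + b: Var(Y) = a² * Var(T)
Var(T) = (3 - 1)^2/12 = 0.33333333
Var(Y) = (-5)² * 0.33333333 = 25 * 0.33333333 = 8.3333333

8.3333333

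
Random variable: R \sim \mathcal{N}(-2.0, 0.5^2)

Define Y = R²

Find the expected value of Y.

E[R²] = Var(R) + (E[R])² = 0.25 + 4 = 4.25

4.25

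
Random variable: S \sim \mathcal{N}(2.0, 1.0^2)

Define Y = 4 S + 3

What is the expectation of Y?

For Y = 4S + 3:
E[Y] = 4 * E[S] + 3
E[S] = 2.0 = 2
E[Y] = 4 * 2 + 3 = 11

11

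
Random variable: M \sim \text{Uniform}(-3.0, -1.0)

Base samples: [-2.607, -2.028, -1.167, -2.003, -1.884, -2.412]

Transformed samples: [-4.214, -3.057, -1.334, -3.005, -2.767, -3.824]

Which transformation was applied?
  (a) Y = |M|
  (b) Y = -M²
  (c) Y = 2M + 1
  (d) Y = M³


Checking option (c) Y = 2M + 1:
  M = -2.607 -> Y = -4.214 ✓
  M = -2.028 -> Y = -3.057 ✓
  M = -1.167 -> Y = -1.334 ✓
All samples match this transformation.

(c) 2M + 1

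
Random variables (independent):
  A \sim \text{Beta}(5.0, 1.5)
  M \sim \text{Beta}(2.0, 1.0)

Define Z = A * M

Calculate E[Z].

For independent RVs: E[XY] = E[X]*E[Y]
E[A] = 0.76923077
E[M] = 0.66666667
E[Z] = 0.76923077 * 0.66666667 = 0.51282051

0.51282051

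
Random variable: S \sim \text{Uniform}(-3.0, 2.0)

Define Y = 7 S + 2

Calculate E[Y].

For Y = 7S + 2:
E[Y] = 7 * E[S] + 2
E[S] = (-3 + 2)/2 = -0.5
E[Y] = 7 * (-0.5) + 2 = -1.5

-1.5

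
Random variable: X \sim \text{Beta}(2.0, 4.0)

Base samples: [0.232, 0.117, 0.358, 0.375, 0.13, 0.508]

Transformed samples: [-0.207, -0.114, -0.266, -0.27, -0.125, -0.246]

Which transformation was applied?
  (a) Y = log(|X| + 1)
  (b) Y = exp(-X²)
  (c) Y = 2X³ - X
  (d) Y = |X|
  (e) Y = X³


Checking option (c) Y = 2X³ - X:
  X = 0.232 -> Y = -0.207 ✓
  X = 0.117 -> Y = -0.114 ✓
  X = 0.358 -> Y = -0.266 ✓
All samples match this transformation.

(c) 2X³ - X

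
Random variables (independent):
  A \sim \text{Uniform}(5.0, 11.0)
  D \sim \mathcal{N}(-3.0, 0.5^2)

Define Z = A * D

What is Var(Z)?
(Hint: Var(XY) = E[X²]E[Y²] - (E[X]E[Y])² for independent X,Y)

Var(XY) = E[X²]E[Y²] - (E[X]E[Y])²
E[A] = 8, Var(A) = 3
E[D] = -3, Var(D) = 0.25
E[A²] = 3 + 8² = 67
E[D²] = 0.25 + (-3)² = 9.25
Var(Z) = 67*9.25 - (8*(-3))²
= 619.75 - 576 = 43.75

43.75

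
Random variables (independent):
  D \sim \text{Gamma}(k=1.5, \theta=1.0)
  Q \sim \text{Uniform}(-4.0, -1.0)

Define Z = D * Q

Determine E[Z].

For independent RVs: E[XY] = E[X]*E[Y]
E[D] = 1.5
E[Q] = -2.5
E[Z] = 1.5 * (-2.5) = -3.75

-3.75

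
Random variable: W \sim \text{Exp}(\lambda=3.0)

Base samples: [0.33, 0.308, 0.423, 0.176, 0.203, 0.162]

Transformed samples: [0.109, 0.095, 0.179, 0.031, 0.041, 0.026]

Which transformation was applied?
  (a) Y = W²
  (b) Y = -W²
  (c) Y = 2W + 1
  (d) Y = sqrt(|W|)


Checking option (a) Y = W²:
  W = 0.33 -> Y = 0.109 ✓
  W = 0.308 -> Y = 0.095 ✓
  W = 0.423 -> Y = 0.179 ✓
All samples match this transformation.

(a) W²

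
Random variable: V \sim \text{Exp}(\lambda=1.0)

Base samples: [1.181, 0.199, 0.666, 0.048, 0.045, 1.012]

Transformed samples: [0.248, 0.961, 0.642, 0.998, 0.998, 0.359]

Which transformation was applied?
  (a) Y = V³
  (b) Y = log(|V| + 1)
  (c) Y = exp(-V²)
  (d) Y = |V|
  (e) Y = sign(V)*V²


Checking option (c) Y = exp(-V²):
  V = 1.181 -> Y = 0.248 ✓
  V = 0.199 -> Y = 0.961 ✓
  V = 0.666 -> Y = 0.642 ✓
All samples match this transformation.

(c) exp(-V²)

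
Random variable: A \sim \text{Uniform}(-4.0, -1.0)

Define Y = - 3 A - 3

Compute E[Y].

For Y = -3A - 3:
E[Y] = -3 * E[A] - 3
E[A] = (-4 - 1)/2 = -2.5
E[Y] = -3 * (-2.5) - 3 = 4.5

4.5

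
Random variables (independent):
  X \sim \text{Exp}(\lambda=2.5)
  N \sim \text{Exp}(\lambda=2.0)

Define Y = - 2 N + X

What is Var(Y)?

For independent RVs: Var(aX + bY) = a²Var(X) + b²Var(Y)
Var(X) = 0.16
Var(N) = 0.25
Var(Y) = 1²*0.16 + (-2)²*0.25
= 1*0.16 + 4*0.25 = 1.16

1.16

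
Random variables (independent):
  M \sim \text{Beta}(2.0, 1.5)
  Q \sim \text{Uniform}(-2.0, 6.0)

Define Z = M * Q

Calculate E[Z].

For independent RVs: E[XY] = E[X]*E[Y]
E[M] = 0.57142857
E[Q] = 2
E[Z] = 0.57142857 * 2 = 1.1428571

1.1428571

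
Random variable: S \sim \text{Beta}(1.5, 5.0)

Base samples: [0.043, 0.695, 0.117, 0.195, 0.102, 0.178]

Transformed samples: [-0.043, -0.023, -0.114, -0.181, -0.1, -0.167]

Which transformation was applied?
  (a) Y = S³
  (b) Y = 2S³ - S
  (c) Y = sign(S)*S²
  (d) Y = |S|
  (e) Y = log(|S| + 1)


Checking option (b) Y = 2S³ - S:
  S = 0.043 -> Y = -0.043 ✓
  S = 0.695 -> Y = -0.023 ✓
  S = 0.117 -> Y = -0.114 ✓
All samples match this transformation.

(b) 2S³ - S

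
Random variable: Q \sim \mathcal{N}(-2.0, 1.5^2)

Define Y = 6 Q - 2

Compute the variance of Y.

For Y = aQ + b: Var(Y) = a² * Var(Q)
Var(Q) = 1.5^2 = 2.25
Var(Y) = 6² * 2.25 = 36 * 2.25 = 81

81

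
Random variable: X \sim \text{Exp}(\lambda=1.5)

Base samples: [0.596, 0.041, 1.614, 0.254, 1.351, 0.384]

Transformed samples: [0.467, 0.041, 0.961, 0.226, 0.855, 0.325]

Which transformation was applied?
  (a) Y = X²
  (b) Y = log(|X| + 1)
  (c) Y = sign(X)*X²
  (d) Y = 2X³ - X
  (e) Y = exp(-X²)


Checking option (b) Y = log(|X| + 1):
  X = 0.596 -> Y = 0.467 ✓
  X = 0.041 -> Y = 0.041 ✓
  X = 1.614 -> Y = 0.961 ✓
All samples match this transformation.

(b) log(|X| + 1)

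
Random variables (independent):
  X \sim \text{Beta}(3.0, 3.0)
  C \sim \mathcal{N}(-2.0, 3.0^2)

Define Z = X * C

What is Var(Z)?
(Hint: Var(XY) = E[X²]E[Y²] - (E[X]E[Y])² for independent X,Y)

Var(XY) = E[X²]E[Y²] - (E[X]E[Y])²
E[X] = 0.5, Var(X) = 0.035714286
E[C] = -2, Var(C) = 9
E[X²] = 0.035714286 + 0.5² = 0.28571429
E[C²] = 9 + (-2)² = 13
Var(Z) = 0.28571429*13 - (0.5*(-2))²
= 3.7142857 - 1 = 2.7142857

2.7142857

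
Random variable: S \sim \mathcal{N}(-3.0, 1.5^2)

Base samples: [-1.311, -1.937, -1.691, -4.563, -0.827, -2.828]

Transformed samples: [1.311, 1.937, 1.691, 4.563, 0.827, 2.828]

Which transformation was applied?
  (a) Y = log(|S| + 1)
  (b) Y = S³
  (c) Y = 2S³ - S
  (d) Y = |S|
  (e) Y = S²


Checking option (d) Y = |S|:
  S = -1.311 -> Y = 1.311 ✓
  S = -1.937 -> Y = 1.937 ✓
  S = -1.691 -> Y = 1.691 ✓
All samples match this transformation.

(d) |S|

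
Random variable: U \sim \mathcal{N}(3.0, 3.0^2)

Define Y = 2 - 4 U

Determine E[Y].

For Y = -4U + 2:
E[Y] = -4 * E[U] + 2
E[U] = 3.0 = 3
E[Y] = -4 * 3 + 2 = -10

-10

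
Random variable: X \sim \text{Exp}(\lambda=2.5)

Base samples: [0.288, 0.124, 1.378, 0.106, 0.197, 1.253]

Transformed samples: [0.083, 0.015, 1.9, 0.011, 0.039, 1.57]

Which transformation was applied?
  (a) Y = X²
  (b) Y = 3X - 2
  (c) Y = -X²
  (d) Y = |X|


Checking option (a) Y = X²:
  X = 0.288 -> Y = 0.083 ✓
  X = 0.124 -> Y = 0.015 ✓
  X = 1.378 -> Y = 1.9 ✓
All samples match this transformation.

(a) X²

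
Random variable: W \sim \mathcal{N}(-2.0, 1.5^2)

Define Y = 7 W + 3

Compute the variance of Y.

For Y = aW + b: Var(Y) = a² * Var(W)
Var(W) = 1.5^2 = 2.25
Var(Y) = 7² * 2.25 = 49 * 2.25 = 110.25

110.25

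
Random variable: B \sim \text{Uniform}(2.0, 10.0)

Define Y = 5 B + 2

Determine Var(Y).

For Y = aB + b: Var(Y) = a² * Var(B)
Var(B) = (10 - 2)^2/12 = 5.3333333
Var(Y) = 5² * 5.3333333 = 25 * 5.3333333 = 133.33333

133.33333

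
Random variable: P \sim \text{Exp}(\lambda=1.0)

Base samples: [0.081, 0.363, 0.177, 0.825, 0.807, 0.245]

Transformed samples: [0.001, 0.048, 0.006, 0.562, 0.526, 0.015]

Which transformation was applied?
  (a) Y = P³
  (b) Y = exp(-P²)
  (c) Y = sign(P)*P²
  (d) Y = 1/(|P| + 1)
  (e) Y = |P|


Checking option (a) Y = P³:
  P = 0.081 -> Y = 0.001 ✓
  P = 0.363 -> Y = 0.048 ✓
  P = 0.177 -> Y = 0.006 ✓
All samples match this transformation.

(a) P³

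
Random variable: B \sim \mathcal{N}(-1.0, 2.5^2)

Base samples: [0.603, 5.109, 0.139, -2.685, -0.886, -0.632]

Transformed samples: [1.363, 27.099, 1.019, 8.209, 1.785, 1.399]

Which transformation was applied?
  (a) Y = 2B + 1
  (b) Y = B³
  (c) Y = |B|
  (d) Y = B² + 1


Checking option (d) Y = B² + 1:
  B = 0.603 -> Y = 1.363 ✓
  B = 5.109 -> Y = 27.099 ✓
  B = 0.139 -> Y = 1.019 ✓
All samples match this transformation.

(d) B² + 1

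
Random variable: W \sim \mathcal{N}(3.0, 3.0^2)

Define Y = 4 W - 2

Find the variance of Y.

For Y = aW + b: Var(Y) = a² * Var(W)
Var(W) = 3.0^2 = 9
Var(Y) = 4² * 9 = 16 * 9 = 144

144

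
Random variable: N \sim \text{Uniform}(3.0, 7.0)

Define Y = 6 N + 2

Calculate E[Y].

For Y = 6N + 2:
E[Y] = 6 * E[N] + 2
E[N] = (3 + 7)/2 = 5
E[Y] = 6 * 5 + 2 = 32

32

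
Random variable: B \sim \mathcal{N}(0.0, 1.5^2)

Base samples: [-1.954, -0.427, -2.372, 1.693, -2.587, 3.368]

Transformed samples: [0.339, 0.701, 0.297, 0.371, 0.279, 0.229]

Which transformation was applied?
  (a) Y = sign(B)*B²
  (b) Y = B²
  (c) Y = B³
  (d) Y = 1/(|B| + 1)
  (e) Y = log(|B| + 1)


Checking option (d) Y = 1/(|B| + 1):
  B = -1.954 -> Y = 0.339 ✓
  B = -0.427 -> Y = 0.701 ✓
  B = -2.372 -> Y = 0.297 ✓
All samples match this transformation.

(d) 1/(|B| + 1)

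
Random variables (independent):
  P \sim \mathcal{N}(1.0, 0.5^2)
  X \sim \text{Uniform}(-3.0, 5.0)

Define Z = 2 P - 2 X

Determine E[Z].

E[Z] = 2*E[P] - 2*E[X]
E[P] = 1
E[X] = 1
E[Z] = 2*1 - 2*1 = 0

0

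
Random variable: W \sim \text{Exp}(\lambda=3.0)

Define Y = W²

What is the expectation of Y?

E[W²] = Var(W) + (E[W])² = 0.11111111 + 0.11111111 = 0.22222222

0.22222222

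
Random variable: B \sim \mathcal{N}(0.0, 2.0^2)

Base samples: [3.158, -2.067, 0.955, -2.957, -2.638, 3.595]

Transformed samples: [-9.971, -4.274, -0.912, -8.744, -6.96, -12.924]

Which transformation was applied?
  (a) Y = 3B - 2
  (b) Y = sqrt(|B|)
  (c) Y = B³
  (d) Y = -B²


Checking option (d) Y = -B²:
  B = 3.158 -> Y = -9.971 ✓
  B = -2.067 -> Y = -4.274 ✓
  B = 0.955 -> Y = -0.912 ✓
All samples match this transformation.

(d) -B²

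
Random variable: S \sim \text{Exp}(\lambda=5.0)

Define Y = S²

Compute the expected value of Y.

E[S²] = Var(S) + (E[S])² = 0.04 + 0.04 = 0.08

0.08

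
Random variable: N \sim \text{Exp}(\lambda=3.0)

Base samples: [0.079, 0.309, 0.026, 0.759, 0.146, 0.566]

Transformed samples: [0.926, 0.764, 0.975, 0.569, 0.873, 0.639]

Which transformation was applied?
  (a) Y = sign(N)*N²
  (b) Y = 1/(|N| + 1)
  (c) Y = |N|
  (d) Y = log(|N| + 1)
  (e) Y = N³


Checking option (b) Y = 1/(|N| + 1):
  N = 0.079 -> Y = 0.926 ✓
  N = 0.309 -> Y = 0.764 ✓
  N = 0.026 -> Y = 0.975 ✓
All samples match this transformation.

(b) 1/(|N| + 1)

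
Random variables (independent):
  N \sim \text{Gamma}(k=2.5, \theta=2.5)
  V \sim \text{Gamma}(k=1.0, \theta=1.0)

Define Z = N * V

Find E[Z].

For independent RVs: E[XY] = E[X]*E[Y]
E[N] = 6.25
E[V] = 1
E[Z] = 6.25 * 1 = 6.25

6.25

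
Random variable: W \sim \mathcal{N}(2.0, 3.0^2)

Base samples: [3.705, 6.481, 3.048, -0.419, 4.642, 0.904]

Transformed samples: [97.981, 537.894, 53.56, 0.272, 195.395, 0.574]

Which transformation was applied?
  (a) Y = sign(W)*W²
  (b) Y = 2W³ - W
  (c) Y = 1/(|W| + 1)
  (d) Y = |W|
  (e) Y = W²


Checking option (b) Y = 2W³ - W:
  W = 3.705 -> Y = 97.981 ✓
  W = 6.481 -> Y = 537.894 ✓
  W = 3.048 -> Y = 53.56 ✓
All samples match this transformation.

(b) 2W³ - W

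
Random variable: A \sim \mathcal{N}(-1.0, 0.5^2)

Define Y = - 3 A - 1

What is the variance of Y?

For Y = aA + b: Var(Y) = a² * Var(A)
Var(A) = 0.5^2 = 0.25
Var(Y) = (-3)² * 0.25 = 9 * 0.25 = 2.25

2.25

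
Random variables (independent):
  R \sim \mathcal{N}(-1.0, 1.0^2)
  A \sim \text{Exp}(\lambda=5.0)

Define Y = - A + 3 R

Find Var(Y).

For independent RVs: Var(aX + bY) = a²Var(X) + b²Var(Y)
Var(R) = 1
Var(A) = 0.04
Var(Y) = 3²*1 + (-1)²*0.04
= 9*1 + 1*0.04 = 9.04

9.04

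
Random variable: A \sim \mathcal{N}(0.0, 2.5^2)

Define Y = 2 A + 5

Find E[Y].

For Y = 2A + 5:
E[Y] = 2 * E[A] + 5
E[A] = 0.0 = 0
E[Y] = 2 * 0 + 5 = 5

5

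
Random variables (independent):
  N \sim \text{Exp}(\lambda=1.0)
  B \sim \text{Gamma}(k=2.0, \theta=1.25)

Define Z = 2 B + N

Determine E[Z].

E[Z] = 1*E[N] + 2*E[B]
E[N] = 1
E[B] = 2.5
E[Z] = 1*1 + 2*2.5 = 6

6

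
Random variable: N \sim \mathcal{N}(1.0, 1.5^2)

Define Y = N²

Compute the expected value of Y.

E[N²] = Var(N) + (E[N])² = 2.25 + 1 = 3.25

3.25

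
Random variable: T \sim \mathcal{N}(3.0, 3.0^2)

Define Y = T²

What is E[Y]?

E[T²] = Var(T) + (E[T])² = 9 + 9 = 18

18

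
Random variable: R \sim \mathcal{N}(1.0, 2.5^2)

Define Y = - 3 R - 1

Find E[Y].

For Y = -3R - 1:
E[Y] = -3 * E[R] - 1
E[R] = 1.0 = 1
E[Y] = -3 * 1 - 1 = -4

-4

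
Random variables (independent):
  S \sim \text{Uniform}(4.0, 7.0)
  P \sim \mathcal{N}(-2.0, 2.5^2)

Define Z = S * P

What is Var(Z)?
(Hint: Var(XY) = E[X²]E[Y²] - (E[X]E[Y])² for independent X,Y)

Var(XY) = E[X²]E[Y²] - (E[X]E[Y])²
E[S] = 5.5, Var(S) = 0.75
E[P] = -2, Var(P) = 6.25
E[S²] = 0.75 + 5.5² = 31
E[P²] = 6.25 + (-2)² = 10.25
Var(Z) = 31*10.25 - (5.5*(-2))²
= 317.75 - 121 = 196.75

196.75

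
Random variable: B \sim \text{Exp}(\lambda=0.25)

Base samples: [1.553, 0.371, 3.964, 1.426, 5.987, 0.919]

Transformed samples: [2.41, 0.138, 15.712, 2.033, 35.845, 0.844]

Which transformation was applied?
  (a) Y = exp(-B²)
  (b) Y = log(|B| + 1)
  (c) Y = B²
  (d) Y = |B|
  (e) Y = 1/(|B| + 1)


Checking option (c) Y = B²:
  B = 1.553 -> Y = 2.41 ✓
  B = 0.371 -> Y = 0.138 ✓
  B = 3.964 -> Y = 15.712 ✓
All samples match this transformation.

(c) B²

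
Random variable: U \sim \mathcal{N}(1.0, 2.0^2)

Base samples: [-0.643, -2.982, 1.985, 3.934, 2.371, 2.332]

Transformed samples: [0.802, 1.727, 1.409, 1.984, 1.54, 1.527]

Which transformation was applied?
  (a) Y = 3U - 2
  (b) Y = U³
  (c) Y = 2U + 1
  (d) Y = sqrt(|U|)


Checking option (d) Y = sqrt(|U|):
  U = -0.643 -> Y = 0.802 ✓
  U = -2.982 -> Y = 1.727 ✓
  U = 1.985 -> Y = 1.409 ✓
All samples match this transformation.

(d) sqrt(|U|)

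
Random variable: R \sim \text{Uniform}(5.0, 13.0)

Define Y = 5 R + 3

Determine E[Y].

For Y = 5R + 3:
E[Y] = 5 * E[R] + 3
E[R] = (5 + 13)/2 = 9
E[Y] = 5 * 9 + 3 = 48

48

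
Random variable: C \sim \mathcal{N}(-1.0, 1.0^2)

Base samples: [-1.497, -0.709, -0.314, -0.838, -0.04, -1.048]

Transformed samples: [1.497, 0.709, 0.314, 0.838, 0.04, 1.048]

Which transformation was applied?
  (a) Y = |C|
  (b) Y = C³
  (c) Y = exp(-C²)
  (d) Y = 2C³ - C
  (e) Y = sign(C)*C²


Checking option (a) Y = |C|:
  C = -1.497 -> Y = 1.497 ✓
  C = -0.709 -> Y = 0.709 ✓
  C = -0.314 -> Y = 0.314 ✓
All samples match this transformation.

(a) |C|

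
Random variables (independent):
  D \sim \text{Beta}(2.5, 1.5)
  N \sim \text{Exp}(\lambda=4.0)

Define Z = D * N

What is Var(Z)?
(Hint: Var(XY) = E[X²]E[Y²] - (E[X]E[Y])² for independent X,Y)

Var(XY) = E[X²]E[Y²] - (E[X]E[Y])²
E[D] = 0.625, Var(D) = 0.046875
E[N] = 0.25, Var(N) = 0.0625
E[D²] = 0.046875 + 0.625² = 0.4375
E[N²] = 0.0625 + 0.25² = 0.125
Var(Z) = 0.4375*0.125 - (0.625*0.25)²
= 0.0546875 - 0.024414062 = 0.030273438

0.030273438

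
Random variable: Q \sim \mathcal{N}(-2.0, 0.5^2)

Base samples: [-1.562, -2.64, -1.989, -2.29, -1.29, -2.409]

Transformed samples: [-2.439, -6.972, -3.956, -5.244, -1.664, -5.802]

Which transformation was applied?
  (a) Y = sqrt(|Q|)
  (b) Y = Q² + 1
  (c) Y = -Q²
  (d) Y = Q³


Checking option (c) Y = -Q²:
  Q = -1.562 -> Y = -2.439 ✓
  Q = -2.64 -> Y = -6.972 ✓
  Q = -1.989 -> Y = -3.956 ✓
All samples match this transformation.

(c) -Q²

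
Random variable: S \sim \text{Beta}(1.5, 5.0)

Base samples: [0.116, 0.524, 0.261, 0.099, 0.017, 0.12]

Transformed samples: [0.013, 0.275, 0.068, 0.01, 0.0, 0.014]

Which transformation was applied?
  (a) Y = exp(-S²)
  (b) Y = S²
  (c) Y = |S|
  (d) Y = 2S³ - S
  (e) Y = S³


Checking option (b) Y = S²:
  S = 0.116 -> Y = 0.013 ✓
  S = 0.524 -> Y = 0.275 ✓
  S = 0.261 -> Y = 0.068 ✓
All samples match this transformation.

(b) S²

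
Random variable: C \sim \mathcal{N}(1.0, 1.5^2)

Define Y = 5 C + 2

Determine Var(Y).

For Y = aC + b: Var(Y) = a² * Var(C)
Var(C) = 1.5^2 = 2.25
Var(Y) = 5² * 2.25 = 25 * 2.25 = 56.25

56.25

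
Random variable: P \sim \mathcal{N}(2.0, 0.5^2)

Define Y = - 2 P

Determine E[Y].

For Y = -2P:
E[Y] = -2 * E[P]
E[P] = 2.0 = 2
E[Y] = -2 * 2 = -4

-4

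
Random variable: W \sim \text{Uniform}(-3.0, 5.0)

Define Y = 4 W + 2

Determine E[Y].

For Y = 4W + 2:
E[Y] = 4 * E[W] + 2
E[W] = (-3 + 5)/2 = 1
E[Y] = 4 * 1 + 2 = 6

6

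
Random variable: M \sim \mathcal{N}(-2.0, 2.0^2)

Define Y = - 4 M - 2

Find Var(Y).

For Y = aM + b: Var(Y) = a² * Var(M)
Var(M) = 2.0^2 = 4
Var(Y) = (-4)² * 4 = 16 * 4 = 64

64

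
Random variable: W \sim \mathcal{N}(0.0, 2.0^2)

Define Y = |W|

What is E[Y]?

For X ~ N(0, 2.0²), E[|X|] = sigma * sqrt(2/pi)
= 2.0 * sqrt(2/pi) = 1.5957691

1.5957691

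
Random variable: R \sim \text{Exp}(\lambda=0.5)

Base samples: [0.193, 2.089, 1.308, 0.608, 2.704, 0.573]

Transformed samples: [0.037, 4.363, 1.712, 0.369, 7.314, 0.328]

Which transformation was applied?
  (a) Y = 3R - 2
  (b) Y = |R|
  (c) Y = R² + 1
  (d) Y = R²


Checking option (d) Y = R²:
  R = 0.193 -> Y = 0.037 ✓
  R = 2.089 -> Y = 4.363 ✓
  R = 1.308 -> Y = 1.712 ✓
All samples match this transformation.

(d) R²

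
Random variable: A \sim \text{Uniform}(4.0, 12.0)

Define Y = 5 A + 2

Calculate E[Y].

For Y = 5A + 2:
E[Y] = 5 * E[A] + 2
E[A] = (4 + 12)/2 = 8
E[Y] = 5 * 8 + 2 = 42

42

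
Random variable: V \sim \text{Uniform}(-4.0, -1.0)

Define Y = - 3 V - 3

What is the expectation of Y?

For Y = -3V - 3:
E[Y] = -3 * E[V] - 3
E[V] = (-4 - 1)/2 = -2.5
E[Y] = -3 * (-2.5) - 3 = 4.5

4.5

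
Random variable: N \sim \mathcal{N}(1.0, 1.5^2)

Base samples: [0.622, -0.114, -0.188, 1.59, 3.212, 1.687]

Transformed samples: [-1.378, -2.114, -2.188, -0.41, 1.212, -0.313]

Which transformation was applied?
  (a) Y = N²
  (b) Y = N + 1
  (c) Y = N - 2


Checking option (c) Y = N - 2:
  N = 0.622 -> Y = -1.378 ✓
  N = -0.114 -> Y = -2.114 ✓
  N = -0.188 -> Y = -2.188 ✓
All samples match this transformation.

(c) N - 2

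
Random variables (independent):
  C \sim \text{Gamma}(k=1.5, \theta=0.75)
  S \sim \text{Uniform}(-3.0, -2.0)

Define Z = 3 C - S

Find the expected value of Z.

E[Z] = 3*E[C] - 1*E[S]
E[C] = 1.125
E[S] = -2.5
E[Z] = 3*1.125 - 1*(-2.5) = 5.875

5.875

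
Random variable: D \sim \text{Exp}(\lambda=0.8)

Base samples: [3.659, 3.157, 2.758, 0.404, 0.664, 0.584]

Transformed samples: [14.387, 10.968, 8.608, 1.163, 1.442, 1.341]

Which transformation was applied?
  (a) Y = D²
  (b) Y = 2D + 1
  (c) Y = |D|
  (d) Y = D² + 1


Checking option (d) Y = D² + 1:
  D = 3.659 -> Y = 14.387 ✓
  D = 3.157 -> Y = 10.968 ✓
  D = 2.758 -> Y = 8.608 ✓
All samples match this transformation.

(d) D² + 1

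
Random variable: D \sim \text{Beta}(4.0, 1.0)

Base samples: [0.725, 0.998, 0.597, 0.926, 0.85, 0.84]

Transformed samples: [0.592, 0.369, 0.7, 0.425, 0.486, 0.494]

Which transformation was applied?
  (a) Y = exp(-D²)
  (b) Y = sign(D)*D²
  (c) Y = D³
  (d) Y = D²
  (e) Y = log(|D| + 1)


Checking option (a) Y = exp(-D²):
  D = 0.725 -> Y = 0.592 ✓
  D = 0.998 -> Y = 0.369 ✓
  D = 0.597 -> Y = 0.7 ✓
All samples match this transformation.

(a) exp(-D²)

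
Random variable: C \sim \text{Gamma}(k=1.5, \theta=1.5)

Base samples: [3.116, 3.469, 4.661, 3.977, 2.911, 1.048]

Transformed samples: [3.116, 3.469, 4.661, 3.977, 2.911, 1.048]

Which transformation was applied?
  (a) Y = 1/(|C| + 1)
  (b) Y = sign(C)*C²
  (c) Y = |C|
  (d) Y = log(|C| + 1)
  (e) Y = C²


Checking option (c) Y = |C|:
  C = 3.116 -> Y = 3.116 ✓
  C = 3.469 -> Y = 3.469 ✓
  C = 4.661 -> Y = 4.661 ✓
All samples match this transformation.

(c) |C|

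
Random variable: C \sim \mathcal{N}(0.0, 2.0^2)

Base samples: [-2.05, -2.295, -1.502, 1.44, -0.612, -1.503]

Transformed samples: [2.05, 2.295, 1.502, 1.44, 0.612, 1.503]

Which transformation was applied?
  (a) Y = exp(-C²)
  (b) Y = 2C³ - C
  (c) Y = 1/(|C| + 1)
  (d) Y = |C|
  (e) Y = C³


Checking option (d) Y = |C|:
  C = -2.05 -> Y = 2.05 ✓
  C = -2.295 -> Y = 2.295 ✓
  C = -1.502 -> Y = 1.502 ✓
All samples match this transformation.

(d) |C|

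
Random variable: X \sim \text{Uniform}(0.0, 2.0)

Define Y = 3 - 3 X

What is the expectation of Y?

For Y = -3X + 3:
E[Y] = -3 * E[X] + 3
E[X] = (0 + 2)/2 = 1
E[Y] = -3 * 1 + 3 = 0

0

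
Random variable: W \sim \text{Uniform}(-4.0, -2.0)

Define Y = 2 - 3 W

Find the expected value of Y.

For Y = -3W + 2:
E[Y] = -3 * E[W] + 2
E[W] = (-4 - 2)/2 = -3
E[Y] = -3 * (-3) + 2 = 11

11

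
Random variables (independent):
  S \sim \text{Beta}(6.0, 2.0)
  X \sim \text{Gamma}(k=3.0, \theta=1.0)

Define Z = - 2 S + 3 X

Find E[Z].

E[Z] = -2*E[S] + 3*E[X]
E[S] = 0.75
E[X] = 3
E[Z] = -2*0.75 + 3*3 = 7.5

7.5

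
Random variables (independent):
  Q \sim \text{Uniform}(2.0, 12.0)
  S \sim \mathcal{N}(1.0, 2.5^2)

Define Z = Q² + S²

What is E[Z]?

E[Z] = E[Q²] + E[S²]
E[Q²] = Var(Q) + E[Q]² = 8.3333333 + 49 = 57.333333
E[S²] = Var(S) + E[S]² = 6.25 + 1 = 7.25
E[Z] = 57.333333 + 7.25 = 64.583333

64.583333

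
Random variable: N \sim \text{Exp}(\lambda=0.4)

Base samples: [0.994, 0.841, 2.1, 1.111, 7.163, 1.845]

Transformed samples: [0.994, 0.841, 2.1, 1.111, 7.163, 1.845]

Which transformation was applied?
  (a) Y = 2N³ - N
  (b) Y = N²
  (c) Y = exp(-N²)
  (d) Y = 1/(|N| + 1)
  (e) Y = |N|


Checking option (e) Y = |N|:
  N = 0.994 -> Y = 0.994 ✓
  N = 0.841 -> Y = 0.841 ✓
  N = 2.1 -> Y = 2.1 ✓
All samples match this transformation.

(e) |N|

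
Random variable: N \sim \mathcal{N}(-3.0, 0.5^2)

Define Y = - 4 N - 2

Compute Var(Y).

For Y = aN + b: Var(Y) = a² * Var(N)
Var(N) = 0.5^2 = 0.25
Var(Y) = (-4)² * 0.25 = 16 * 0.25 = 4

4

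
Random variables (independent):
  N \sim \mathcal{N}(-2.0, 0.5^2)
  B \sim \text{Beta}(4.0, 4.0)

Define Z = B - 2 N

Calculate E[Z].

E[Z] = -2*E[N] + 1*E[B]
E[N] = -2
E[B] = 0.5
E[Z] = -2*(-2) + 1*0.5 = 4.5

4.5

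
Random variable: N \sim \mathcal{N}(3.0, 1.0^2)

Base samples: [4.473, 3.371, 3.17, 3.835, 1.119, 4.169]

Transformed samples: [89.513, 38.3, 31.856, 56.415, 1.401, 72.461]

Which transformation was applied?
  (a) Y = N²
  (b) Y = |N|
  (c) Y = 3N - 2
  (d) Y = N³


Checking option (d) Y = N³:
  N = 4.473 -> Y = 89.513 ✓
  N = 3.371 -> Y = 38.3 ✓
  N = 3.17 -> Y = 31.856 ✓
All samples match this transformation.

(d) N³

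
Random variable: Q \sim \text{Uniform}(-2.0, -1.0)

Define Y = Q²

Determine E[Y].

E[Q²] = Var(Q) + (E[Q])² = 0.083333333 + 2.25 = 2.3333333

2.3333333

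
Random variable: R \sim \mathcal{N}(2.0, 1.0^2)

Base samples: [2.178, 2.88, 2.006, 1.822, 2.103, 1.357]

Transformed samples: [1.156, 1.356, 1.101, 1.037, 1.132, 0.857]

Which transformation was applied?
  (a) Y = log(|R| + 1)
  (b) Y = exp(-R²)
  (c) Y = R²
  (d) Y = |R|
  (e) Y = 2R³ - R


Checking option (a) Y = log(|R| + 1):
  R = 2.178 -> Y = 1.156 ✓
  R = 2.88 -> Y = 1.356 ✓
  R = 2.006 -> Y = 1.101 ✓
All samples match this transformation.

(a) log(|R| + 1)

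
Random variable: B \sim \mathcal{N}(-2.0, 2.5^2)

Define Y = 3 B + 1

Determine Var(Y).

For Y = aB + b: Var(Y) = a² * Var(B)
Var(B) = 2.5^2 = 6.25
Var(Y) = 3² * 6.25 = 9 * 6.25 = 56.25

56.25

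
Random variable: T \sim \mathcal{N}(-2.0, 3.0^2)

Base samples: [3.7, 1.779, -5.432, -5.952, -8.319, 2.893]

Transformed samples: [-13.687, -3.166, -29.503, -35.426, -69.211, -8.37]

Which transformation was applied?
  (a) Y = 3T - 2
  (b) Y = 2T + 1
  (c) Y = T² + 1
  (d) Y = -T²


Checking option (d) Y = -T²:
  T = 3.7 -> Y = -13.687 ✓
  T = 1.779 -> Y = -3.166 ✓
  T = -5.432 -> Y = -29.503 ✓
All samples match this transformation.

(d) -T²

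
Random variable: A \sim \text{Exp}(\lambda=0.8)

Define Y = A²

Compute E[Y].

Using E[X²] = Var(X) + (E[X])²:
E[A] = 1.25
Var(A) = 1/0.8^2 = 1.5625
E[A²] = 1.5625 + 1.25² = 1.5625 + 1.5625 = 3.125

3.125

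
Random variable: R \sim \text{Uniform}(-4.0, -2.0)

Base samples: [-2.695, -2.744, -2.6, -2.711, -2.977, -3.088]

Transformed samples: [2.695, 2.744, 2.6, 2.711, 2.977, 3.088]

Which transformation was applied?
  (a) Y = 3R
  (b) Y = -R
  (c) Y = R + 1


Checking option (b) Y = -R:
  R = -2.695 -> Y = 2.695 ✓
  R = -2.744 -> Y = 2.744 ✓
  R = -2.6 -> Y = 2.6 ✓
All samples match this transformation.

(b) -R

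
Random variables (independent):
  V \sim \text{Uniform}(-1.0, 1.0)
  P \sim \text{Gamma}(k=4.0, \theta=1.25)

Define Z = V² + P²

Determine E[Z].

E[Z] = E[V²] + E[P²]
E[V²] = Var(V) + E[V]² = 0.33333333 + 0 = 0.33333333
E[P²] = Var(P) + E[P]² = 6.25 + 25 = 31.25
E[Z] = 0.33333333 + 31.25 = 31.583333

31.583333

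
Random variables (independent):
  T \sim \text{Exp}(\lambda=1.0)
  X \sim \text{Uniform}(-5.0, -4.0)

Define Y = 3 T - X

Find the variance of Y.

For independent RVs: Var(aX + bY) = a²Var(X) + b²Var(Y)
Var(T) = 1
Var(X) = 0.083333333
Var(Y) = 3²*1 + (-1)²*0.083333333
= 9*1 + 1*0.083333333 = 9.0833333

9.0833333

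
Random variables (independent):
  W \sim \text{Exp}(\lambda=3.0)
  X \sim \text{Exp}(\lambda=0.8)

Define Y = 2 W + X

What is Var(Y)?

For independent RVs: Var(aX + bY) = a²Var(X) + b²Var(Y)
Var(W) = 0.11111111
Var(X) = 1.5625
Var(Y) = 2²*0.11111111 + 1²*1.5625
= 4*0.11111111 + 1*1.5625 = 2.0069444

2.0069444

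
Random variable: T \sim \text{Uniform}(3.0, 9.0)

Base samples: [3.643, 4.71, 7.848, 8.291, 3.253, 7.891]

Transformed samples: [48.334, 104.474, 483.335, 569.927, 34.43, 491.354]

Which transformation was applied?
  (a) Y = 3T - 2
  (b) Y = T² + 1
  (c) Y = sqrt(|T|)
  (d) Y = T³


Checking option (d) Y = T³:
  T = 3.643 -> Y = 48.334 ✓
  T = 4.71 -> Y = 104.474 ✓
  T = 7.848 -> Y = 483.335 ✓
All samples match this transformation.

(d) T³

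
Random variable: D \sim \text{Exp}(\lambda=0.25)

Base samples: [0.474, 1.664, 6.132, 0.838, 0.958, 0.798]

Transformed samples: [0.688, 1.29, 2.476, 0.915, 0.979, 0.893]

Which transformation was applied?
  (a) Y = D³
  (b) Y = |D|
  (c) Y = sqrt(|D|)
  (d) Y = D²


Checking option (c) Y = sqrt(|D|):
  D = 0.474 -> Y = 0.688 ✓
  D = 1.664 -> Y = 1.29 ✓
  D = 6.132 -> Y = 2.476 ✓
All samples match this transformation.

(c) sqrt(|D|)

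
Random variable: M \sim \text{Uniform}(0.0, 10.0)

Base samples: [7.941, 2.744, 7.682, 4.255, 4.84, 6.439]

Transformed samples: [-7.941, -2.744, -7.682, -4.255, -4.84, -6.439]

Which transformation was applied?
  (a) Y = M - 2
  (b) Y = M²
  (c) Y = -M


Checking option (c) Y = -M:
  M = 7.941 -> Y = -7.941 ✓
  M = 2.744 -> Y = -2.744 ✓
  M = 7.682 -> Y = -7.682 ✓
All samples match this transformation.

(c) -M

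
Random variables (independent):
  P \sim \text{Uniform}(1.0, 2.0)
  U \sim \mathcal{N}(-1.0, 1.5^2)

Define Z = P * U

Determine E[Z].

For independent RVs: E[XY] = E[X]*E[Y]
E[P] = 1.5
E[U] = -1
E[Z] = 1.5 * (-1) = -1.5

-1.5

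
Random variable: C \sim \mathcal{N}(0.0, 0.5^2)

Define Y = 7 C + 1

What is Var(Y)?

For Y = aC + b: Var(Y) = a² * Var(C)
Var(C) = 0.5^2 = 0.25
Var(Y) = 7² * 0.25 = 49 * 0.25 = 12.25

12.25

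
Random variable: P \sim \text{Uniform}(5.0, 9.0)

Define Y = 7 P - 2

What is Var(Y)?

For Y = aP + b: Var(Y) = a² * Var(P)
Var(P) = (9 - 5)^2/12 = 1.3333333
Var(Y) = 7² * 1.3333333 = 49 * 1.3333333 = 65.333333

65.333333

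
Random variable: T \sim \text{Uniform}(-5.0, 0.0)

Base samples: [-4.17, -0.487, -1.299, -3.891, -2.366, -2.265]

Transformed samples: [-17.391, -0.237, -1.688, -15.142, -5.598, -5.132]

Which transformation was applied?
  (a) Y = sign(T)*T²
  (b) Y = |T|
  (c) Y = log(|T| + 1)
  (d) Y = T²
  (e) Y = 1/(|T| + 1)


Checking option (a) Y = sign(T)*T²:
  T = -4.17 -> Y = -17.391 ✓
  T = -0.487 -> Y = -0.237 ✓
  T = -1.299 -> Y = -1.688 ✓
All samples match this transformation.

(a) sign(T)*T²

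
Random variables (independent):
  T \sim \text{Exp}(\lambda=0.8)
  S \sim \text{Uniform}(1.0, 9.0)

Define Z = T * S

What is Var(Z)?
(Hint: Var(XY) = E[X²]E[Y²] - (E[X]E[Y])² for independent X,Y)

Var(XY) = E[X²]E[Y²] - (E[X]E[Y])²
E[T] = 1.25, Var(T) = 1.5625
E[S] = 5, Var(S) = 5.3333333
E[T²] = 1.5625 + 1.25² = 3.125
E[S²] = 5.3333333 + 5² = 30.333333
Var(Z) = 3.125*30.333333 - (1.25*5)²
= 94.791667 - 39.0625 = 55.729167

55.729167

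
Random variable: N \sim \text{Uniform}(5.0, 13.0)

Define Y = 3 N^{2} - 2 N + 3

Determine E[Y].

E[Y] = 3*E[N²] - 2*E[N] + 3
E[N] = 9
E[N²] = Var(N) + (E[N])² = 5.3333333 + 81 = 86.333333
E[Y] = 3*86.333333 - 2*9 + 3 = 244

244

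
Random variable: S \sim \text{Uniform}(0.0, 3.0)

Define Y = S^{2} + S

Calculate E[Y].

E[Y] = 1*E[S²] + 1*E[S]
E[S] = 1.5
E[S²] = Var(S) + (E[S])² = 0.75 + 2.25 = 3
E[Y] = 1*3 + 1*1.5 = 4.5

4.5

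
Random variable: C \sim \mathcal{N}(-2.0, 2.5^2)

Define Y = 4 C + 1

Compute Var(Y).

For Y = aC + b: Var(Y) = a² * Var(C)
Var(C) = 2.5^2 = 6.25
Var(Y) = 4² * 6.25 = 16 * 6.25 = 100

100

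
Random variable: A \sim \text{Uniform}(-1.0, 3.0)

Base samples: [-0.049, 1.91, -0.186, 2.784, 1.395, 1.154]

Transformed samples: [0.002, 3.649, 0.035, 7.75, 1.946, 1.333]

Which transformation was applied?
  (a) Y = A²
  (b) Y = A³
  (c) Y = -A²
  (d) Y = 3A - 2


Checking option (a) Y = A²:
  A = -0.049 -> Y = 0.002 ✓
  A = 1.91 -> Y = 3.649 ✓
  A = -0.186 -> Y = 0.035 ✓
All samples match this transformation.

(a) A²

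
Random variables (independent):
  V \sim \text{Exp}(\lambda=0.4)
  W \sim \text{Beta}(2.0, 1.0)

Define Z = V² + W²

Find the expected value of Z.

E[Z] = E[V²] + E[W²]
E[V²] = Var(V) + E[V]² = 6.25 + 6.25 = 12.5
E[W²] = Var(W) + E[W]² = 0.055555556 + 0.44444444 = 0.5
E[Z] = 12.5 + 0.5 = 13

13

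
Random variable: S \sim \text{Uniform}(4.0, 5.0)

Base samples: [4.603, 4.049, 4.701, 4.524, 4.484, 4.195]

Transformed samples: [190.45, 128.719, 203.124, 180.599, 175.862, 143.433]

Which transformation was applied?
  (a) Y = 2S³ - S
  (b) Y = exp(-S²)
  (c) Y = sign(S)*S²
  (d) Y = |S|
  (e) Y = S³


Checking option (a) Y = 2S³ - S:
  S = 4.603 -> Y = 190.45 ✓
  S = 4.049 -> Y = 128.719 ✓
  S = 4.701 -> Y = 203.124 ✓
All samples match this transformation.

(a) 2S³ - S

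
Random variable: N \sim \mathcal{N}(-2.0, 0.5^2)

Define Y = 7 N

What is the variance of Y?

For Y = aN + b: Var(Y) = a² * Var(N)
Var(N) = 0.5^2 = 0.25
Var(Y) = 7² * 0.25 = 49 * 0.25 = 12.25

12.25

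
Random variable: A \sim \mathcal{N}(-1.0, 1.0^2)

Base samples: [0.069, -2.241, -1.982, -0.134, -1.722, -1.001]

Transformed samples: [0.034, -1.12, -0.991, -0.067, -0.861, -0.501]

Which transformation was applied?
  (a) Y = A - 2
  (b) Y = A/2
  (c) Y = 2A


Checking option (b) Y = A/2:
  A = 0.069 -> Y = 0.034 ✓
  A = -2.241 -> Y = -1.12 ✓
  A = -1.982 -> Y = -0.991 ✓
All samples match this transformation.

(b) A/2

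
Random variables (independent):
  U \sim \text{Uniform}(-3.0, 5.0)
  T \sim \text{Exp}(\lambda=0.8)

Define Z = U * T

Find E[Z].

For independent RVs: E[XY] = E[X]*E[Y]
E[U] = 1
E[T] = 1.25
E[Z] = 1 * 1.25 = 1.25

1.25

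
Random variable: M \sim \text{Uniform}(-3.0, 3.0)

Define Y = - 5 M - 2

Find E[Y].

For Y = -5M - 2:
E[Y] = -5 * E[M] - 2
E[M] = (-3 + 3)/2 = 0
E[Y] = -5 * 0 - 2 = -2

-2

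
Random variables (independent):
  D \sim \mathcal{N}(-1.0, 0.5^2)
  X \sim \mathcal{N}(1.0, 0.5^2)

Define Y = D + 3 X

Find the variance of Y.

For independent RVs: Var(aX + bY) = a²Var(X) + b²Var(Y)
Var(D) = 0.25
Var(X) = 0.25
Var(Y) = 1²*0.25 + 3²*0.25
= 1*0.25 + 9*0.25 = 2.5

2.5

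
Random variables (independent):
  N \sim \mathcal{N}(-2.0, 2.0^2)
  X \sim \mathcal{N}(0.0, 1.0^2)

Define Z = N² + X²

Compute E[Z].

E[Z] = E[N²] + E[X²]
E[N²] = Var(N) + E[N]² = 4 + 4 = 8
E[X²] = Var(X) + E[X]² = 1 + 0 = 1
E[Z] = 8 + 1 = 9

9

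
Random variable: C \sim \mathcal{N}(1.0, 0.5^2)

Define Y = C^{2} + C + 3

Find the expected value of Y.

E[Y] = 1*E[C²] + 1*E[C] + 3
E[C] = 1
E[C²] = Var(C) + (E[C])² = 0.25 + 1 = 1.25
E[Y] = 1*1.25 + 1*1 + 3 = 5.25

5.25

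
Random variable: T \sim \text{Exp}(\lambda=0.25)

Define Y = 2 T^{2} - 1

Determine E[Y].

E[Y] = 2*E[T²] - 1
E[T] = 4
E[T²] = Var(T) + (E[T])² = 16 + 16 = 32
E[Y] = 2*32 - 1 = 63

63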